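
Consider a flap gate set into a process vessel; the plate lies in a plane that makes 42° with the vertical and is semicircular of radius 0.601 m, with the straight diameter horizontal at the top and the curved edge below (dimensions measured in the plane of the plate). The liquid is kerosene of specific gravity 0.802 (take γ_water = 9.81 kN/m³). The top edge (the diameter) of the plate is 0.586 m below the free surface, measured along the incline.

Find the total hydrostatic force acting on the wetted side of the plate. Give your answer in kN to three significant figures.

F ≈ 2.79 kN

γ = 0.802 × 9.81 = 7.86762 kN/m³.
The plate makes 42° with the vertical, i.e. θ = 90° − 42° = 48° to the horizontal. Measuring y along the incline from the free-surface line, vertical depth h = y·sinθ with sinθ = 0.743145.
The centroid of a semicircle lies 4r/(3π) = 0.255072 m from the diameter, here below the top edge, so y_c = 0.586 + 0.255072 = 0.841072 m and h_c = 0.841072 × 0.743145 = 0.625038 m.
A = πr²/2 = π × 0.601²/2 = 0.567373 m².
Resultant F = γ·h_c·A = 7.86762 × 0.625038 × 0.567373 = 2.79009 kN.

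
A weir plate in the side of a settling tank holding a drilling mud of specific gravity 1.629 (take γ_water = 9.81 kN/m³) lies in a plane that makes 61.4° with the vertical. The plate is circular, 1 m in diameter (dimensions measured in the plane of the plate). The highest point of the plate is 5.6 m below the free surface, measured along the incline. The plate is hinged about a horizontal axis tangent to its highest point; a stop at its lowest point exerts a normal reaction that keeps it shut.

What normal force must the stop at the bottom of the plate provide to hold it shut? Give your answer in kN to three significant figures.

P ≈ 18.7 kN

γ = 1.629 × 9.81 = 15.98049 kN/m³.
The plate makes 61.4° with the vertical, i.e. θ = 90° − 61.4° = 28.6° to the horizontal. Measuring y along the incline from the free-surface line, vertical depth h = y·sinθ with sinθ = 0.478692.
The centroid is at the centre, 0.5 m below the top of the plate, so y_c = 5.6 + 0.5 = 6.1 m and h_c = 6.1 × 0.478692 = 2.92002 m.
A = π(0.5)² = 0.785398 m².
Resultant F = γ·h_c·A = 15.98049 × 2.92002 × 0.785398 = 36.6493 kN.
I_c = πr⁴/4 = π × 0.5⁴/4 = 0.0490874 m⁴.
Centre of pressure: y_p = y_c + I_c/(y_c·A) = 6.1 + 0.0490874/(6.1 × 0.785398) = 6.1 + 0.0102459 = 6.11025 m along the plane.
The resultant acts 0.5 + 0.0102459 = 0.510246 m (along the plate) below the hinge at the top edge, so the moment about the hinge is M = F × 0.510246 = 36.6493 × 0.510246 = 18.7002 kN·m.
A normal force at the bottom, 1 m from the hinge, must supply this moment: P = 18.7002/1 = 18.7002 kN.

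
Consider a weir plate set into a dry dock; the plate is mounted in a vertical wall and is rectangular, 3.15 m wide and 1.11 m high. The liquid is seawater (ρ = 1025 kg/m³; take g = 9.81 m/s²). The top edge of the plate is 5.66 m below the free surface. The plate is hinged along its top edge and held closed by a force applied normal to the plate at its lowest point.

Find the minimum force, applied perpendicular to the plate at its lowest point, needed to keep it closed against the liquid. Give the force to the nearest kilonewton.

γ = ρg = 1025 × 9.81 / 1000 = 10.05525 kN/m³.
The centroid lies 1.11/2 = 0.555 m below the top edge, so the centroid depth is h_c = 5.66 + 0.555 = 6.215 m.
A = 3.15 × 1.11 = 3.4965 m².
Resultant F = γ·h_c·A = 10.05525 × 6.215 × 3.4965 = 218.508 kN.
I_c = b·h³/12 = 3.15 × 1.11³/12 = 0.359003 m⁴.
Centre of pressure: y_p = y_c + I_c/(y_c·A) = 6.215 + 0.359003/(6.215 × 3.4965) = 6.215 + 0.0165205 = 6.23152 m along the plane.
The resultant acts 0.555 + 0.0165205 = 0.571521 m (along the plate) below the hinge at the top edge, so the moment about the hinge is M = F × 0.571521 = 218.508 × 0.571521 = 124.882 kN·m.
A normal force at the bottom, 1.11 m from the hinge, must supply this moment: P = 124.882/1.11 = 112.506 kN.

P ≈ 113 kN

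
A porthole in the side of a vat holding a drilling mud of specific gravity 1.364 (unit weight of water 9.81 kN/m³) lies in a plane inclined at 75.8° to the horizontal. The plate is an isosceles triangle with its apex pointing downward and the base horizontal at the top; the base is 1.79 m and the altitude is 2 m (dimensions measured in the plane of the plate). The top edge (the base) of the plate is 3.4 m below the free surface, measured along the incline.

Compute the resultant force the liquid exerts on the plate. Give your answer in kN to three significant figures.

F ≈ 94.4 kN

γ = 1.364 × 9.81 = 13.38084 kN/m³.
Let θ = 75.8° be the plate's angle to the horizontal; measure y along the incline from where the plane meets the free surface. Vertical depth h = y·sinθ with sinθ = 0.969445.
With the apex down, the centroid sits h/3 = 2/3 = 0.666667 m below the base (the top edge), so y_c = 3.4 + 0.666667 = 4.06667 m and h_c = 4.06667 × 0.969445 = 3.94241 m.
A = ½ × 1.79 × 2 = 1.79 m².
Resultant F = γ·h_c·A = 13.38084 × 3.94241 × 1.79 = 94.4274 kN.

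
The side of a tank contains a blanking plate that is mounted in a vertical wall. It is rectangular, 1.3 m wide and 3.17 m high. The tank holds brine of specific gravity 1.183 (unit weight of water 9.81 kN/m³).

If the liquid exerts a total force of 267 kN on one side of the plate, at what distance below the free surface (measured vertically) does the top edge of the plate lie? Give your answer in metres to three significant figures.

γ = 1.183 × 9.81 = 11.60523 kN/m³.
A = 1.3 × 3.17 = 4.121 m².
From F = γ·h_c·A, the centroid depth is h_c = 267/(11.60523 × 4.121) = 5.58284 m.
The centroid lies 3.17/2 = 1.585 m below the top edge, so the top edge sits at h_top = 5.58284 − 1.585 = 3.99784 m below the surface.

d_top ≈ 4.00 m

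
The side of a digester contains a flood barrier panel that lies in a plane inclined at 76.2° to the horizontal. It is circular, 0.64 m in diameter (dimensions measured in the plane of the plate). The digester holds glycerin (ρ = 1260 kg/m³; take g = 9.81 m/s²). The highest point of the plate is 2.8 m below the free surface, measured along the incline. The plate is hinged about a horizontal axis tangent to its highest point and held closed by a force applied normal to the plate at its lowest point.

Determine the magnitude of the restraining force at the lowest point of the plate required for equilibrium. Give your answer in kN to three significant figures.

γ = ρg = 1260 × 9.81 / 1000 = 12.3606 kN/m³.
Let θ = 76.2° be the plate's angle to the horizontal; measure y along the incline from where the plane meets the free surface. Vertical depth h = y·sinθ with sinθ = 0.971134.
The centroid is at the centre, 0.32 m below the top of the plate, so y_c = 2.8 + 0.32 = 3.12 m and h_c = 3.12 × 0.971134 = 3.02994 m.
A = π(0.32)² = 0.321699 m².
Resultant F = γ·h_c·A = 12.3606 × 3.02994 × 0.321699 = 12.0482 kN.
I_c = πr⁴/4 = π × 0.32⁴/4 = 0.0082355 m⁴.
Centre of pressure: y_p = y_c + I_c/(y_c·A) = 3.12 + 0.0082355/(3.12 × 0.321699) = 3.12 + 0.00820513 = 3.12821 m along the plane.
The resultant acts 0.32 + 0.00820513 = 0.328205 m (along the plate) below the hinge at the top edge, so the moment about the hinge is M = F × 0.328205 = 12.0482 × 0.328205 = 3.95428 kN·m.
A normal force at the bottom, 0.64 m from the hinge, must supply this moment: P = 3.95428/0.64 = 6.17856 kN.

P ≈ 6.18 kN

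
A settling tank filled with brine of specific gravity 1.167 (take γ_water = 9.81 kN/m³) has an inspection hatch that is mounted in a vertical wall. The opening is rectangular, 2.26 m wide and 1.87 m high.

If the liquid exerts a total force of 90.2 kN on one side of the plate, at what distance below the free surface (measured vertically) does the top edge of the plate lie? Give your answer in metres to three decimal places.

d_top ≈ 0.929 m

γ = 1.167 × 9.81 = 11.44827 kN/m³.
A = 2.26 × 1.87 = 4.2262 m².
From F = γ·h_c·A, the centroid depth is h_c = 90.2/(11.44827 × 4.2262) = 1.8643 m.
The centroid lies 1.87/2 = 0.935 m below the top edge, so the top edge sits at h_top = 1.8643 − 0.935 = 0.9293 m below the surface.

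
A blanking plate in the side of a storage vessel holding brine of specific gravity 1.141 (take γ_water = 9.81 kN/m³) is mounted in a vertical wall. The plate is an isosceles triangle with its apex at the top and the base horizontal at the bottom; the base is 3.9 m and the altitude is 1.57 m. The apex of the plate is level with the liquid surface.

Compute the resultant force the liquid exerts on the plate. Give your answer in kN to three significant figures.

γ = 1.141 × 9.81 = 11.19321 kN/m³.
With the apex up, the centroid sits 2h/3 = 2 × 1.57/3 = 1.04667 m below the apex, so the centroid depth is h_c = 1.04667 m.
A = ½ × 3.9 × 1.57 = 3.0615 m².
Resultant F = γ·h_c·A = 11.19321 × 1.04667 × 3.0615 = 35.8673 kN.

F ≈ 35.9 kN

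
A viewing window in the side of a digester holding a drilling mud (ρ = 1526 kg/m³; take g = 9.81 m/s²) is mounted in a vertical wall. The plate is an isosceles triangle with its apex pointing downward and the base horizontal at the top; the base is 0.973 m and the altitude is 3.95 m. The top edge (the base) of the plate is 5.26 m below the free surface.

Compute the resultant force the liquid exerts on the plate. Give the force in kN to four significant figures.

F ≈ 189.2 kN

γ = ρg = 1526 × 9.81 / 1000 = 14.97006 kN/m³.
With the apex down, the centroid sits h/3 = 3.95/3 = 1.31667 m below the base (the top edge), so the centroid depth is h_c = 5.26 + 1.31667 = 6.57667 m.
A = ½ × 0.973 × 3.95 = 1.92168 m².
Resultant F = γ·h_c·A = 14.97006 × 6.57667 × 1.92168 = 189.195 kN.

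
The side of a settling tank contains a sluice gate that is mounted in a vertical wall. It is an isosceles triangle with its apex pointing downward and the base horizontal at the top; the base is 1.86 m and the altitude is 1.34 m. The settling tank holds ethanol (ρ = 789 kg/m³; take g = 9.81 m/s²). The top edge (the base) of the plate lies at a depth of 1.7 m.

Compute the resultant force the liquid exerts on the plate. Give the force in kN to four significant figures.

γ = ρg = 789 × 9.81 / 1000 = 7.74009 kN/m³.
With the apex down, the centroid sits h/3 = 1.34/3 = 0.446667 m below the base (the top edge), so the centroid depth is h_c = 1.7 + 0.446667 = 2.14667 m.
A = ½ × 1.86 × 1.34 = 1.2462 m².
Resultant F = γ·h_c·A = 7.74009 × 2.14667 × 1.2462 = 20.7061 kN.

F ≈ 20.71 kN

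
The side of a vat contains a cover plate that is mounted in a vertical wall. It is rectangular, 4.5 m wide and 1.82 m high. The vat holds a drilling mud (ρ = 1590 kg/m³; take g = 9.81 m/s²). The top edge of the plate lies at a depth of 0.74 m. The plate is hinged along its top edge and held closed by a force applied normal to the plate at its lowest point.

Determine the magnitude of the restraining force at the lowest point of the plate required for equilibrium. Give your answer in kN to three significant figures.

γ = ρg = 1590 × 9.81 / 1000 = 15.5979 kN/m³.
The centroid lies 1.82/2 = 0.91 m below the top edge, so the centroid depth is h_c = 0.74 + 0.91 = 1.65 m.
A = 4.5 × 1.82 = 8.19 m².
Resultant F = γ·h_c·A = 15.5979 × 1.65 × 8.19 = 210.782 kN.
I_c = b·h³/12 = 4.5 × 1.82³/12 = 2.26071 m⁴.
Centre of pressure: y_p = y_c + I_c/(y_c·A) = 1.65 + 2.26071/(1.65 × 8.19) = 1.65 + 0.167293 = 1.81729 m along the plane.
The resultant acts 0.91 + 0.167293 = 1.07729 m (along the plate) below the hinge at the top edge, so the moment about the hinge is M = F × 1.07729 = 210.782 × 1.07729 = 227.073 kN·m.
A normal force at the bottom, 1.82 m from the hinge, must supply this moment: P = 227.073/1.82 = 124.765 kN.

P ≈ 125 kN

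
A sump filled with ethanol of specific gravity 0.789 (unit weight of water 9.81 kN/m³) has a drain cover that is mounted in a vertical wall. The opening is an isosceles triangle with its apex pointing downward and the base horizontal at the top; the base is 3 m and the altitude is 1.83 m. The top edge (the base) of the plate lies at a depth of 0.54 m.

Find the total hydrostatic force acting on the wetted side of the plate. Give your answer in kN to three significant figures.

γ = 0.789 × 9.81 = 7.74009 kN/m³.
With the apex down, the centroid sits h/3 = 1.83/3 = 0.61 m below the base (the top edge), so the centroid depth is h_c = 0.54 + 0.61 = 1.15 m.
A = ½ × 3 × 1.83 = 2.745 m².
Resultant F = γ·h_c·A = 7.74009 × 1.15 × 2.745 = 24.4335 kN.

F ≈ 24.4 kN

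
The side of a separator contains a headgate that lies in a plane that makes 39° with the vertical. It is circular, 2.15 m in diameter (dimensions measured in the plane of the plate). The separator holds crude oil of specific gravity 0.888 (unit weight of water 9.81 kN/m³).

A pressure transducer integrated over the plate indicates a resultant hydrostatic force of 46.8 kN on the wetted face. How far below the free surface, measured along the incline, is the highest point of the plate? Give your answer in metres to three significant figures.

y_top ≈ 0.829 m

γ = 0.888 × 9.81 = 8.71128 kN/m³.
A = π(1.075)² = 3.6305 m².
From F = γ·h_c·A, the centroid depth is h_c = 46.8/(8.71128 × 3.6305) = 1.47978 m.
The plate makes 39° with the vertical, i.e. θ = 90° − 39° = 51° to the horizontal. Measuring y along the incline from the free-surface line, vertical depth h = y·sinθ with sinθ = 0.777146.
Along the incline, y_c = h_c/sinθ = 1.47978/0.777146 = 1.90412 m.
The centroid is at the centre, 1.075 m below the top of the plate, so the highest point sits at y_top = 1.90412 − 1.075 = 0.82912 m along the incline.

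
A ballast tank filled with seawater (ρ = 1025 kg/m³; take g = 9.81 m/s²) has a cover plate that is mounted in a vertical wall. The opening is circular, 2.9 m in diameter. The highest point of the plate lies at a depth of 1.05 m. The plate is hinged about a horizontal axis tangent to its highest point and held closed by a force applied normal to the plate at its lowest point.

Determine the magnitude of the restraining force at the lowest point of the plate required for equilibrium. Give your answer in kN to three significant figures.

γ = ρg = 1025 × 9.81 / 1000 = 10.05525 kN/m³.
The centroid is at the centre, 1.45 m below the top of the plate, so the centroid depth is h_c = 1.05 + 1.45 = 2.5 m.
A = π(1.45)² = 6.6052 m².
Resultant F = γ·h_c·A = 10.05525 × 2.5 × 6.6052 = 166.042 kN.
I_c = πr⁴/4 = π × 1.45⁴/4 = 3.47186 m⁴.
Centre of pressure: y_p = y_c + I_c/(y_c·A) = 2.5 + 3.47186/(2.5 × 6.6052) = 2.5 + 0.21025 = 2.71025 m along the plane.
The resultant acts 1.45 + 0.21025 = 1.66025 m (along the plate) below the hinge at the top edge, so the moment about the hinge is M = F × 1.66025 = 166.042 × 1.66025 = 275.671 kN·m.
A normal force at the bottom, 2.9 m from the hinge, must supply this moment: P = 275.671/2.9 = 95.059 kN.

P ≈ 95.1 kN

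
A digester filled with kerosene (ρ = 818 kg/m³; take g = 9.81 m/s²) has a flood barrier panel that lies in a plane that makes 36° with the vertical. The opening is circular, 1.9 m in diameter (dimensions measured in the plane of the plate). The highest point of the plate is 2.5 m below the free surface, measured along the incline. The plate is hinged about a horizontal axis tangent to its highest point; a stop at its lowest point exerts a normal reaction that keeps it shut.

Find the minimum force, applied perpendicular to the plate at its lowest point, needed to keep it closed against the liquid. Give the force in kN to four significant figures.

γ = ρg = 818 × 9.81 / 1000 = 8.02458 kN/m³.
The plate makes 36° with the vertical, i.e. θ = 90° − 36° = 54° to the horizontal. Measuring y along the incline from the free-surface line, vertical depth h = y·sinθ with sinθ = 0.809017.
The centroid is at the centre, 0.95 m below the top of the plate, so y_c = 2.5 + 0.95 = 3.45 m and h_c = 3.45 × 0.809017 = 2.79111 m.
A = π(0.95)² = 2.83529 m².
Resultant F = γ·h_c·A = 8.02458 × 2.79111 × 2.83529 = 63.5034 kN.
I_c = πr⁴/4 = π × 0.95⁴/4 = 0.639712 m⁴.
Centre of pressure: y_p = y_c + I_c/(y_c·A) = 3.45 + 0.639712/(3.45 × 2.83529) = 3.45 + 0.0653985 = 3.5154 m along the plane.
The resultant acts 0.95 + 0.0653985 = 1.0154 m (along the plate) below the hinge at the top edge, so the moment about the hinge is M = F × 1.0154 = 63.5034 × 1.0154 = 64.4814 kN·m.
A normal force at the bottom, 1.9 m from the hinge, must supply this moment: P = 64.4814/1.9 = 33.9376 kN.

P ≈ 33.94 kN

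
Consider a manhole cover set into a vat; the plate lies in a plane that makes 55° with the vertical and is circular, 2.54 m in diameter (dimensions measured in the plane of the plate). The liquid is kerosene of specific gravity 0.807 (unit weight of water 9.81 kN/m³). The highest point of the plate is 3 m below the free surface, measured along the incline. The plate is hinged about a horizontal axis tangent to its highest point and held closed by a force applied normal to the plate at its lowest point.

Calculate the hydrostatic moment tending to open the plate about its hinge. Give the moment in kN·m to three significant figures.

γ = 0.807 × 9.81 = 7.91667 kN/m³.
The plate makes 55° with the vertical, i.e. θ = 90° − 55° = 35° to the horizontal. Measuring y along the incline from the free-surface line, vertical depth h = y·sinθ with sinθ = 0.573576.
The centroid is at the centre, 1.27 m below the top of the plate, so y_c = 3 + 1.27 = 4.27 m and h_c = 4.27 × 0.573576 = 2.44917 m.
A = π(1.27)² = 5.06707 m².
Resultant F = γ·h_c·A = 7.91667 × 2.44917 × 5.06707 = 98.2468 kN.
I_c = πr⁴/4 = π × 1.27⁴/4 = 2.04317 m⁴.
Centre of pressure: y_p = y_c + I_c/(y_c·A) = 4.27 + 2.04317/(4.27 × 5.06707) = 4.27 + 0.0944321 = 4.36443 m along the plane.
The resultant acts 1.27 + 0.0944321 = 1.36443 m (along the plate) below the hinge at the top edge, so the moment about the hinge is M = F × 1.36443 = 98.2468 × 1.36443 = 134.051 kN·m.

M ≈ 134 kN·m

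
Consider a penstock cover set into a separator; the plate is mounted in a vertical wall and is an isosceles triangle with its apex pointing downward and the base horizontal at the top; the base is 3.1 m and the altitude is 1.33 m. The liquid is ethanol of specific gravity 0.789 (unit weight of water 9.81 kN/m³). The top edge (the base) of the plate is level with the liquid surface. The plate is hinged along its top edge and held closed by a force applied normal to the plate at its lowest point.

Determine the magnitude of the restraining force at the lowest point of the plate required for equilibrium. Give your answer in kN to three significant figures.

γ = 0.789 × 9.81 = 7.74009 kN/m³.
With the apex down, the centroid sits h/3 = 1.33/3 = 0.443333 m below the base (the top edge), so the centroid depth is h_c = 0.443333 m.
A = ½ × 3.1 × 1.33 = 2.0615 m².
Resultant F = γ·h_c·A = 7.74009 × 0.443333 × 2.0615 = 7.07391 kN.
I_c = b·h³/36 = 3.1 × 1.33³/36 = 0.202588 m⁴.
Centre of pressure: y_p = y_c + I_c/(y_c·A) = 0.443333 + 0.202588/(0.443333 × 2.0615) = 0.443333 + 0.221667 = 0.665 m along the plane.
The resultant acts 0.443333 + 0.221667 = 0.665 m (along the plate) below the hinge at the top edge, so the moment about the hinge is M = F × 0.665 = 7.07391 × 0.665 = 4.70415 kN·m.
A normal force at the bottom, 1.33 m from the hinge, must supply this moment: P = 4.70415/1.33 = 3.53695 kN.

P ≈ 3.54 kN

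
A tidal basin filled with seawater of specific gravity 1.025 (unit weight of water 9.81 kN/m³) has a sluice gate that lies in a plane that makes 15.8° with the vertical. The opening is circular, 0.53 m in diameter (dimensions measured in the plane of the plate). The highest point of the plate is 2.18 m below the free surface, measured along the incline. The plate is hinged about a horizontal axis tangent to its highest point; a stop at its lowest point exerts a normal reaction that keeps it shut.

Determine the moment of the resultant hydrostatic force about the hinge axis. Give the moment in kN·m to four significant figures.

γ = 1.025 × 9.81 = 10.05525 kN/m³.
The plate makes 15.8° with the vertical, i.e. θ = 90° − 15.8° = 74.2° to the horizontal. Measuring y along the incline from the free-surface line, vertical depth h = y·sinθ with sinθ = 0.962218.
The centroid is at the centre, 0.265 m below the top of the plate, so y_c = 2.18 + 0.265 = 2.445 m and h_c = 2.445 × 0.962218 = 2.35262 m.
A = π(0.265)² = 0.220618 m².
Resultant F = γ·h_c·A = 10.05525 × 2.35262 × 0.220618 = 5.21898 kN.
I_c = πr⁴/4 = π × 0.265⁴/4 = 0.00387323 m⁴.
Centre of pressure: y_p = y_c + I_c/(y_c·A) = 2.445 + 0.00387323/(2.445 × 0.220618) = 2.445 + 0.00718048 = 2.45218 m along the plane.
The resultant acts 0.265 + 0.00718048 = 0.27218 m (along the plate) below the hinge at the top edge, so the moment about the hinge is M = F × 0.27218 = 5.21898 × 0.27218 = 1.4205 kN·m.

M ≈ 1.421 kN·m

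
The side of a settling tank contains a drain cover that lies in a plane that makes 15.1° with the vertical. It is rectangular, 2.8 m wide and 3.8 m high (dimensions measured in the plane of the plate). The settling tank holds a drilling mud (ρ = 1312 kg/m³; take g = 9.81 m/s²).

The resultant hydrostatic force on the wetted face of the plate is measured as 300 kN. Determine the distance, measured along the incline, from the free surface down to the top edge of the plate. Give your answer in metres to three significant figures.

y_top ≈ 0.369 m

γ = ρg = 1312 × 9.81 / 1000 = 12.87072 kN/m³.
A = 2.8 × 3.8 = 10.64 m².
From F = γ·h_c·A, the centroid depth is h_c = 300/(12.87072 × 10.64) = 2.19067 m.
The plate makes 15.1° with the vertical, i.e. θ = 90° − 15.1° = 74.9° to the horizontal. Measuring y along the incline from the free-surface line, vertical depth h = y·sinθ with sinθ = 0.965473.
Along the incline, y_c = h_c/sinθ = 2.19067/0.965473 = 2.26901 m.
The centroid lies 3.8/2 = 1.9 m below the top edge, so the top edge sits at y_top = 2.26901 − 1.9 = 0.36901 m along the incline.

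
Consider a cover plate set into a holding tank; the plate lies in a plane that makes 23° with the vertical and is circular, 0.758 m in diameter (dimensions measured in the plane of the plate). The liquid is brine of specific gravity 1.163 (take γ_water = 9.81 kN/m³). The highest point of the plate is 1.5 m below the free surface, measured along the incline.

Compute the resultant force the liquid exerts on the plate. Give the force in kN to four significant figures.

γ = 1.163 × 9.81 = 11.40903 kN/m³.
The plate makes 23° with the vertical, i.e. θ = 90° − 23° = 67° to the horizontal. Measuring y along the incline from the free-surface line, vertical depth h = y·sinθ with sinθ = 0.920505.
The centroid is at the centre, 0.379 m below the top of the plate, so y_c = 1.5 + 0.379 = 1.879 m and h_c = 1.879 × 0.920505 = 1.72963 m.
A = π(0.379)² = 0.451262 m².
Resultant F = γ·h_c·A = 11.40903 × 1.72963 × 0.451262 = 8.90493 kN.

F ≈ 8.905 kN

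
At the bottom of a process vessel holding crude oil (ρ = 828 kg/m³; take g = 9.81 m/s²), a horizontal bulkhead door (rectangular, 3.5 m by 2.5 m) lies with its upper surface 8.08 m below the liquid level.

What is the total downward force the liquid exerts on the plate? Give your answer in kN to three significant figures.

γ = ρg = 828 × 9.81 / 1000 = 8.12268 kN/m³.
The plate is horizontal, so pressure is uniform at p = γ·h = 8.12268 × 8.08 = 65.6313 kN/m².
A = 3.5 × 2.5 = 8.75 m².
F = p·A = 65.6313 × 8.75 = 574.274 kN.

F ≈ 574 kN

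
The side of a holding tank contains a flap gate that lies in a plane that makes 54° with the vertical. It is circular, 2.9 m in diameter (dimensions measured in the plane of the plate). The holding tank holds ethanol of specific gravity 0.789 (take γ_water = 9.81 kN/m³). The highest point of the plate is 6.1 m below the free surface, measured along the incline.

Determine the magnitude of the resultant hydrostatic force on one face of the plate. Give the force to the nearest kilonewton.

γ = 0.789 × 9.81 = 7.74009 kN/m³.
The plate makes 54° with the vertical, i.e. θ = 90° − 54° = 36° to the horizontal. Measuring y along the incline from the free-surface line, vertical depth h = y·sinθ with sinθ = 0.587785.
The centroid is at the centre, 1.45 m below the top of the plate, so y_c = 6.1 + 1.45 = 7.55 m and h_c = 7.55 × 0.587785 = 4.43778 m.
A = π(1.45)² = 6.6052 m².
Resultant F = γ·h_c·A = 7.74009 × 4.43778 × 6.6052 = 226.881 kN.

F ≈ 227 kN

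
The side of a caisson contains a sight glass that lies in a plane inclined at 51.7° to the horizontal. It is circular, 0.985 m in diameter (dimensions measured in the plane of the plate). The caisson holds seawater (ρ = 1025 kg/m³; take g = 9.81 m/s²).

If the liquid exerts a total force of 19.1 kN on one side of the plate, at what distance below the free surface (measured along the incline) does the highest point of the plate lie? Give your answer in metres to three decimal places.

γ = ρg = 1025 × 9.81 / 1000 = 10.05525 kN/m³.
A = π(0.4925)² = 0.762013 m².
From F = γ·h_c·A, the centroid depth is h_c = 19.1/(10.05525 × 0.762013) = 2.49275 m.
Let θ = 51.7° be the plate's angle to the horizontal; measure y along the incline from where the plane meets the free surface. Vertical depth h = y·sinθ with sinθ = 0.784776.
Along the incline, y_c = h_c/sinθ = 2.49275/0.784776 = 3.17638 m.
The centroid is at the centre, 0.4925 m below the top of the plate, so the highest point sits at y_top = 3.17638 − 0.4925 = 2.68388 m along the incline.

y_top ≈ 2.684 m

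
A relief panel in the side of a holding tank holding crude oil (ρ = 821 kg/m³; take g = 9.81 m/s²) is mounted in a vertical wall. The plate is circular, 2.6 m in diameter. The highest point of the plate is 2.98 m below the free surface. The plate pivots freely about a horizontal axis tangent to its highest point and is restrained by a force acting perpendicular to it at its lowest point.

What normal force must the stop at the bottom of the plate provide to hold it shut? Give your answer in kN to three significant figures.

P ≈ 98.5 kN

γ = ρg = 821 × 9.81 / 1000 = 8.05401 kN/m³.
The centroid is at the centre, 1.3 m below the top of the plate, so the centroid depth is h_c = 2.98 + 1.3 = 4.28 m.
A = π(1.3)² = 5.30929 m².
Resultant F = γ·h_c·A = 8.05401 × 4.28 × 5.30929 = 183.017 kN.
I_c = πr⁴/4 = π × 1.3⁴/4 = 2.24318 m⁴.
Centre of pressure: y_p = y_c + I_c/(y_c·A) = 4.28 + 2.24318/(4.28 × 5.30929) = 4.28 + 0.0987152 = 4.37872 m along the plane.
The resultant acts 1.3 + 0.0987152 = 1.39872 m (along the plate) below the hinge at the top edge, so the moment about the hinge is M = F × 1.39872 = 183.017 × 1.39872 = 255.99 kN·m.
A normal force at the bottom, 2.6 m from the hinge, must supply this moment: P = 255.99/2.6 = 98.4577 kN.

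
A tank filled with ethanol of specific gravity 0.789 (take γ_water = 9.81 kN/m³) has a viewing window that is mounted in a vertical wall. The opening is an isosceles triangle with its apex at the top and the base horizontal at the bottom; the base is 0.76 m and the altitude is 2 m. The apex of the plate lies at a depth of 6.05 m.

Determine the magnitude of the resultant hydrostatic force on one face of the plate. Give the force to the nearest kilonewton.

F ≈ 43 kN

γ = 0.789 × 9.81 = 7.74009 kN/m³.
With the apex up, the centroid sits 2h/3 = 2 × 2/3 = 1.33333 m below the apex, so the centroid depth is h_c = 6.05 + 1.33333 = 7.38333 m.
A = ½ × 0.76 × 2 = 0.76 m².
Resultant F = γ·h_c·A = 7.74009 × 7.38333 × 0.76 = 43.4322 kN.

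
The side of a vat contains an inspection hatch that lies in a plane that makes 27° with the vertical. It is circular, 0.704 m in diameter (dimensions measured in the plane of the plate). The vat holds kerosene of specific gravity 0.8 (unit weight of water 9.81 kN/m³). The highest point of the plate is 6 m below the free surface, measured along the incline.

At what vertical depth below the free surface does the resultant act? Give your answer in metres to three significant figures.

γ = 0.8 × 9.81 = 7.848 kN/m³.
The plate makes 27° with the vertical, i.e. θ = 90° − 27° = 63° to the horizontal. Measuring y along the incline from the free-surface line, vertical depth h = y·sinθ with sinθ = 0.891007.
The centroid is at the centre, 0.352 m below the top of the plate, so y_c = 6 + 0.352 = 6.352 m and h_c = 6.352 × 0.891007 = 5.65968 m.
A = π(0.352)² = 0.389256 m².
Resultant F = γ·h_c·A = 7.848 × 5.65968 × 0.389256 = 17.2896 kN.
I_c = πr⁴/4 = π × 0.352⁴/4 = 0.0120576 m⁴.
Centre of pressure: y_p = y_c + I_c/(y_c·A) = 6.352 + 0.0120576/(6.352 × 0.389256) = 6.352 + 0.00487658 = 6.35688 m along the plane.
Vertically, h_p = y_p·sinθ = 6.35688 × 0.891007 = 5.66402 m.

h_p = 5.66 m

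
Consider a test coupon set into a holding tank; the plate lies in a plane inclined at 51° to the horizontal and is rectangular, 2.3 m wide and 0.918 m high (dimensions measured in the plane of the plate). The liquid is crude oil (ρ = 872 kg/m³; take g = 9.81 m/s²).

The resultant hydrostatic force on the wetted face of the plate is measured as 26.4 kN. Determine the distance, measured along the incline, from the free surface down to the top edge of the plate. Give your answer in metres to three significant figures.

γ = ρg = 872 × 9.81 / 1000 = 8.55432 kN/m³.
A = 2.3 × 0.918 = 2.1114 m².
From F = γ·h_c·A, the centroid depth is h_c = 26.4/(8.55432 × 2.1114) = 1.46167 m.
Let θ = 51° be the plate's angle to the horizontal; measure y along the incline from where the plane meets the free surface. Vertical depth h = y·sinθ with sinθ = 0.777146.
Along the incline, y_c = h_c/sinθ = 1.46167/0.777146 = 1.88082 m.
The centroid lies 0.918/2 = 0.459 m below the top edge, so the top edge sits at y_top = 1.88082 − 0.459 = 1.42182 m along the incline.

y_top ≈ 1.42 m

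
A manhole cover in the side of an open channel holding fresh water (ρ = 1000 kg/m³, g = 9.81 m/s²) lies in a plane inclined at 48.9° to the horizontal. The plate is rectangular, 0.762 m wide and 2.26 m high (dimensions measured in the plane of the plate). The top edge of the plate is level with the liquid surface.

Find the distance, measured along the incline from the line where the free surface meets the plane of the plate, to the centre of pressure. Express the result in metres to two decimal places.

γ = ρg = 1000 × 9.81 = 9810 N/m³ = 9.81 kN/m³.
Let θ = 48.9° be the plate's angle to the horizontal; measure y along the incline from where the plane meets the free surface. Vertical depth h = y·sinθ with sinθ = 0.753563.
The centroid lies 2.26/2 = 1.13 m below the top edge, so y_c = 1.13 m and h_c = 1.13 × 0.753563 = 0.851526 m.
A = 0.762 × 2.26 = 1.72212 m².
Resultant F = γ·h_c·A = 9.81 × 0.851526 × 1.72212 = 14.3857 kN.
I_c = b·h³/12 = 0.762 × 2.26³/12 = 0.732992 m⁴.
Centre of pressure: y_p = y_c + I_c/(y_c·A) = 1.13 + 0.732992/(1.13 × 1.72212) = 1.13 + 0.376667 = 1.50667 m along the plane.

y_p = 1.51 m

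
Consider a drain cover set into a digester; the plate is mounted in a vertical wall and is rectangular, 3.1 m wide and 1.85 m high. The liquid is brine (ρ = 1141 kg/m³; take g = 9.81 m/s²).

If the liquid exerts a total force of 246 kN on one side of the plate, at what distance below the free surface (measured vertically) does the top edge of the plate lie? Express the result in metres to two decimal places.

d_top ≈ 2.91 m

γ = ρg = 1141 × 9.81 / 1000 = 11.19321 kN/m³.
A = 3.1 × 1.85 = 5.735 m².
From F = γ·h_c·A, the centroid depth is h_c = 246/(11.19321 × 5.735) = 3.83219 m.
The centroid lies 1.85/2 = 0.925 m below the top edge, so the top edge sits at h_top = 3.83219 − 0.925 = 2.90719 m below the surface.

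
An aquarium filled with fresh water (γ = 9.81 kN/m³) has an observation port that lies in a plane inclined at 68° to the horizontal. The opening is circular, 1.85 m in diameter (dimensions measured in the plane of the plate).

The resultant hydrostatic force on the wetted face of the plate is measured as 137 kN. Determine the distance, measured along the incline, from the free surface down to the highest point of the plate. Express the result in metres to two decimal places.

γ = 9.81 kN/m³.
A = π(0.925)² = 2.68803 m².
From F = γ·h_c·A, the centroid depth is h_c = 137/(9.81 × 2.68803) = 5.19538 m.
Let θ = 68° be the plate's angle to the horizontal; measure y along the incline from where the plane meets the free surface. Vertical depth h = y·sinθ with sinθ = 0.927184.
Along the incline, y_c = h_c/sinθ = 5.19538/0.927184 = 5.6034 m.
The centroid is at the centre, 0.925 m below the top of the plate, so the highest point sits at y_top = 5.6034 − 0.925 = 4.6784 m along the incline.

y_top ≈ 4.68 m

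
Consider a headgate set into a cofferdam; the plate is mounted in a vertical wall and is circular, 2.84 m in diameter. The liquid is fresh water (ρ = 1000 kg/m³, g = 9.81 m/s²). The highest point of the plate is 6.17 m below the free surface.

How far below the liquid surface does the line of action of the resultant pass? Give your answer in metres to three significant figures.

h_p = 7.66 m

γ = ρg = 1000 × 9.81 = 9810 N/m³ = 9.81 kN/m³.
The centroid is at the centre, 1.42 m below the top of the plate, so the centroid depth is h_c = 6.17 + 1.42 = 7.59 m.
A = π(1.42)² = 6.33471 m².
Resultant F = γ·h_c·A = 9.81 × 7.59 × 6.33471 = 471.669 kN.
I_c = πr⁴/4 = π × 1.42⁴/4 = 3.19333 m⁴.
Centre of pressure: y_p = y_c + I_c/(y_c·A) = 7.59 + 3.19333/(7.59 × 6.33471) = 7.59 + 0.0664164 = 7.65642 m along the plane.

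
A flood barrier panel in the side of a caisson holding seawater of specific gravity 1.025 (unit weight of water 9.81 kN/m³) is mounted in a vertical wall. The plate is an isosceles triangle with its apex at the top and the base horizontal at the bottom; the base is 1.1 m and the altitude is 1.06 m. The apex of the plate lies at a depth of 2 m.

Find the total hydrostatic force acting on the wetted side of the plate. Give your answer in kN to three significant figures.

γ = 1.025 × 9.81 = 10.05525 kN/m³.
With the apex up, the centroid sits 2h/3 = 2 × 1.06/3 = 0.706667 m below the apex, so the centroid depth is h_c = 2 + 0.706667 = 2.70667 m.
A = ½ × 1.1 × 1.06 = 0.583 m².
Resultant F = γ·h_c·A = 10.05525 × 2.70667 × 0.583 = 15.8671 kN.

F ≈ 15.9 kN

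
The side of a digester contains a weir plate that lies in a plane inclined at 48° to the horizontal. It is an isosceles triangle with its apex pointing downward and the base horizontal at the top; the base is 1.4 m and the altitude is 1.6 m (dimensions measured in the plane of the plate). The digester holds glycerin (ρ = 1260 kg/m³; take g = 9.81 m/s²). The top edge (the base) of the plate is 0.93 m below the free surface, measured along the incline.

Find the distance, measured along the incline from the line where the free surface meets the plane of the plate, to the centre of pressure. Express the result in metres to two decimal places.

γ = ρg = 1260 × 9.81 / 1000 = 12.3606 kN/m³.
Let θ = 48° be the plate's angle to the horizontal; measure y along the incline from where the plane meets the free surface. Vertical depth h = y·sinθ with sinθ = 0.743145.
With the apex down, the centroid sits h/3 = 1.6/3 = 0.533333 m below the base (the top edge), so y_c = 0.93 + 0.533333 = 1.46333 m and h_c = 1.46333 × 0.743145 = 1.08747 m.
A = ½ × 1.4 × 1.6 = 1.12 m².
Resultant F = γ·h_c·A = 12.3606 × 1.08747 × 1.12 = 15.0548 kN.
I_c = b·h³/36 = 1.4 × 1.6³/36 = 0.159289 m⁴.
Centre of pressure: y_p = y_c + I_c/(y_c·A) = 1.46333 + 0.159289/(1.46333 × 1.12) = 1.46333 + 0.0971909 = 1.56052 m along the plane.

y_p = 1.56 m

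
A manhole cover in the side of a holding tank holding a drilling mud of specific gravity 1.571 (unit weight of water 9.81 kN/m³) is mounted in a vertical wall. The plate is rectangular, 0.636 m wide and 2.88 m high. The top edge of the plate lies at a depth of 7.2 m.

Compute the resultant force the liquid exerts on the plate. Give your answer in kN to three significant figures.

F ≈ 244 kN

γ = 1.571 × 9.81 = 15.41151 kN/m³.
The centroid lies 2.88/2 = 1.44 m below the top edge, so the centroid depth is h_c = 7.2 + 1.44 = 8.64 m.
A = 0.636 × 2.88 = 1.83168 m².
Resultant F = γ·h_c·A = 15.41151 × 8.64 × 1.83168 = 243.898 kN.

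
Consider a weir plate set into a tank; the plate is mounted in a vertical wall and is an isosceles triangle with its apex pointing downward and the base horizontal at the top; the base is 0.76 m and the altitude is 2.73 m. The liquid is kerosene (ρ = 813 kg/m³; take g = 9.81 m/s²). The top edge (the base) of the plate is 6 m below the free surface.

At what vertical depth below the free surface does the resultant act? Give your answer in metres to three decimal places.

γ = ρg = 813 × 9.81 / 1000 = 7.97553 kN/m³.
With the apex down, the centroid sits h/3 = 2.73/3 = 0.91 m below the base (the top edge), so the centroid depth is h_c = 6 + 0.91 = 6.91 m.
A = ½ × 0.76 × 2.73 = 1.0374 m².
Resultant F = γ·h_c·A = 7.97553 × 6.91 × 1.0374 = 57.1721 kN.
I_c = b·h³/36 = 0.76 × 2.73³/36 = 0.429535 m⁴.
Centre of pressure: y_p = y_c + I_c/(y_c·A) = 6.91 + 0.429535/(6.91 × 1.0374) = 6.91 + 0.0599203 = 6.96992 m along the plane.

h_p = 6.970 m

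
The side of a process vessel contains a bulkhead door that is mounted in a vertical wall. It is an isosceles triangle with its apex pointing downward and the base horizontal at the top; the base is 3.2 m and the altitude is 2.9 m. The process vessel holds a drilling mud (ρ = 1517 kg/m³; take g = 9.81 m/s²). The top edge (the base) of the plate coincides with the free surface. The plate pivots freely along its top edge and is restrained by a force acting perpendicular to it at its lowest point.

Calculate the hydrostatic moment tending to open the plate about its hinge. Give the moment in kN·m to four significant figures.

γ = ρg = 1517 × 9.81 / 1000 = 14.88177 kN/m³.
With the apex down, the centroid sits h/3 = 2.9/3 = 0.966667 m below the base (the top edge), so the centroid depth is h_c = 0.966667 m.
A = ½ × 3.2 × 2.9 = 4.64 m².
Resultant F = γ·h_c·A = 14.88177 × 0.966667 × 4.64 = 66.7497 kN.
I_c = b·h³/36 = 3.2 × 2.9³/36 = 2.16791 m⁴.
Centre of pressure: y_p = y_c + I_c/(y_c·A) = 0.966667 + 2.16791/(0.966667 × 4.64) = 0.966667 + 0.483333 = 1.45 m along the plane.
The resultant acts 0.966667 + 0.483333 = 1.45 m (along the plate) below the hinge at the top edge, so the moment about the hinge is M = F × 1.45 = 66.7497 × 1.45 = 96.7871 kN·m.

M ≈ 96.79 kN·m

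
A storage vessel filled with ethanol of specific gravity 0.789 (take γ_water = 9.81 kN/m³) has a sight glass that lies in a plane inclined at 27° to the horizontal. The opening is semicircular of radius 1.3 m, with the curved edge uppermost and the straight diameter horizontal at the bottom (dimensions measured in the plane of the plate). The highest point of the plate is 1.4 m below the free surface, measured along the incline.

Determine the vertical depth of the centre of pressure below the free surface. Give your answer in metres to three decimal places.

γ = 0.789 × 9.81 = 7.74009 kN/m³.
Let θ = 27° be the plate's angle to the horizontal; measure y along the incline from where the plane meets the free surface. Vertical depth h = y·sinθ with sinθ = 0.453990.
The centroid lies 4r/(3π) = 0.551737 m above the diameter, so r − 4r/(3π) = 1.3 − 0.551737 = 0.748263 m below the topmost point, so y_c = 1.4 + 0.748263 = 2.14826 m and h_c = 2.14826 × 0.453990 = 0.975289 m.
A = πr²/2 = π × 1.3²/2 = 2.65465 m².
Resultant F = γ·h_c·A = 7.74009 × 0.975289 × 2.65465 = 20.0395 kN.
I_c = (π/8 − 8/(9π))·r⁴ = 0.109757 × 1.3⁴ = 0.313477 m⁴.
Centre of pressure: y_p = y_c + I_c/(y_c·A) = 2.14826 + 0.313477/(2.14826 × 2.65465) = 2.14826 + 0.0549682 = 2.20323 m along the plane.
Vertically, h_p = y_p·sinθ = 2.20323 × 0.453990 = 1.00024 m.

h_p = 1.000 m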